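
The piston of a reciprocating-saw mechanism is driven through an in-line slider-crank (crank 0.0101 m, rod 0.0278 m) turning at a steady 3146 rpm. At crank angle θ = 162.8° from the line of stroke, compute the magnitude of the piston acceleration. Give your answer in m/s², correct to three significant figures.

712

ω = 2π·3146/60 = 329.4 rad/s
x(θ) = r cosθ + √(L² − r² sin²θ); with ω constant, a = ω²·d²x/dθ².
d²x/dθ² = −r cosθ − r²(cos2θ)/√u − r⁴ sin²2θ/(4u^{3/2}),  u = L² − r² sin²θ = 0.00076392 m².
Substituting r = 0.0101 m, L = 0.0278 m, θ = 162.8°: d²x/dθ² = +0.0065637 m.
a = ω²·d²x/dθ² = (329.4)²·(+0.0065637) = +712.4 m/s²;  |a| = 712.4 m/s².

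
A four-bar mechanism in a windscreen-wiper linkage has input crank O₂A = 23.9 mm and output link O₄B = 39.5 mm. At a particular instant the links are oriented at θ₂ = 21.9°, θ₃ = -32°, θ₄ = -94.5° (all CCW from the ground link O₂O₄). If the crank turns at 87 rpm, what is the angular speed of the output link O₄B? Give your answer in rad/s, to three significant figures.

ω₂ = 9.111 rad/s (from 87 rpm).
Differentiating the loop-closure r₂e^{iθ₂}+r₃e^{iθ₃}=r₁+r₄e^{iθ₄} gives r₂ω₂e^{iθ₂}+r₃ω₃e^{iθ₃}=r₄ω₄e^{iθ₄}.
Eliminating the other unknown: ω₄ = r₂ω₂ sin(θ₂−θ₃) / [r₄ sin(θ₄−θ₃)].
Numerator sine = +0.80799; denominator sine = -0.88701.
Result = 0.0239·9.111·(+0.80799) / (0.0395·(-0.88701)) = -5.0214 rad/s; magnitude 5.0214 rad/s.

5.02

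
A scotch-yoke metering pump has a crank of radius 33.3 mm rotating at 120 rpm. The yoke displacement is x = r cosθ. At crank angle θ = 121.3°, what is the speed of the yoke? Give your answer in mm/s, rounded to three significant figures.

358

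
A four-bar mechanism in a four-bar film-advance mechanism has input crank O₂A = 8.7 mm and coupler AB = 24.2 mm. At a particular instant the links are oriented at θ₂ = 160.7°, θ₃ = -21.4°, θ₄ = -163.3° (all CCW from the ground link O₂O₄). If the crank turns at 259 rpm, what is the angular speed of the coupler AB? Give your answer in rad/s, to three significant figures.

9.29

ω₂ = 27.12 rad/s (from 259 rpm).
Differentiating the loop-closure r₂e^{iθ₂}+r₃e^{iθ₃}=r₁+r₄e^{iθ₄} gives r₂ω₂e^{iθ₂}+r₃ω₃e^{iθ₃}=r₄ω₄e^{iθ₄}.
Eliminating the other unknown: ω₃ = r₂ω₂ sin(θ₄−θ₂) / [r₃ sin(θ₃−θ₄)].
Numerator sine = +0.58779; denominator sine = +0.61704.
Result = 0.0087·27.12·(+0.58779) / (0.0242·(+0.61704)) = +9.2884 rad/s; magnitude 9.2884 rad/s.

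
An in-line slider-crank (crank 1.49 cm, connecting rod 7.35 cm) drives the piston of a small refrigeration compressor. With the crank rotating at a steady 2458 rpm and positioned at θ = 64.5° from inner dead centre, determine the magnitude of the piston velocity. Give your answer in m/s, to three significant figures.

ω = 2π·2458/60 = 257.4 rad/s
For an in-line slider-crank, x = r cosθ + √(L² − r² sin²θ), so v = −rω sinθ·[1 + r cosθ/√(L² − r² sin²θ)].
With r = 0.0149 m, L = 0.0735 m, θ = 64.5°: √(L² − r² sin²θ) = 0.072259 m.
v = −0.0149·257.4·0.90259·[1 + 0.0149·0.43051/0.072259] = -3.769 m/s.
|v| = 3.769 m/s.

3.77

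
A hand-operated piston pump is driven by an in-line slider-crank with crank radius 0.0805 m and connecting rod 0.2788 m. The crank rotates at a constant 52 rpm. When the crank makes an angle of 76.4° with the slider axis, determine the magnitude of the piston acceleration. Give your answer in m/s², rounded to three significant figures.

0.0740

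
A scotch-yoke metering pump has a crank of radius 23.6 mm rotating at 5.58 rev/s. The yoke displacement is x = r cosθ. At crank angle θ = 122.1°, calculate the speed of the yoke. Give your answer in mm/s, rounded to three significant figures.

ω = 35.06 rad/s (from 5.58 rev/s).
x = r cosθ ⇒ ẋ = −rω sinθ.
|v| = rω|sinθ| = 0.0236·35.06·|sin 122.1°| = 0.70093 m/s = 700.93 mm/s.

701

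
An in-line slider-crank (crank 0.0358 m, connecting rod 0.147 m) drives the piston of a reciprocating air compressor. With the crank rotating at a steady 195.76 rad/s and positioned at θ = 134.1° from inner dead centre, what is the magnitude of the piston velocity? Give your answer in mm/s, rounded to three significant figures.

4170

ω = 195.8 rad/s
For an in-line slider-crank, x = r cosθ + √(L² − r² sin²θ), so v = −rω sinθ·[1 + r cosθ/√(L² − r² sin²θ)].
With r = 0.0358 m, L = 0.147 m, θ = 134.1°: √(L² − r² sin²θ) = 0.14473 m.
v = −0.0358·195.8·0.71813·[1 + 0.0358·-0.69591/0.14473] = -4.1665 m/s.
|v| = 4.1665 m/s = 4166.5 mm/s.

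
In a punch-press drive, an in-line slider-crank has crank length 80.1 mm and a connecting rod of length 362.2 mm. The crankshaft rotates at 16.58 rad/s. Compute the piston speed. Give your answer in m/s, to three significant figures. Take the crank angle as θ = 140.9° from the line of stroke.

ω = 16.58 rad/s
For an in-line slider-crank, x = r cosθ + √(L² − r² sin²θ), so v = −rω sinθ·[1 + r cosθ/√(L² − r² sin²θ)].
With r = 0.0801 m, L = 0.3622 m, θ = 140.9°: √(L² − r² sin²θ) = 0.35866 m.
v = −0.0801·16.58·0.63068·[1 + 0.0801·-0.77605/0.35866] = -0.69241 m/s.
|v| = 0.69241 m/s.

0.692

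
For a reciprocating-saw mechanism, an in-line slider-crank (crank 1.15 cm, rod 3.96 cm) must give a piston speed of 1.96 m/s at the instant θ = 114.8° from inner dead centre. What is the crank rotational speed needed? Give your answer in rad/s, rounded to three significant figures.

215

For an in-line slider-crank, |v_piston| = rω|sinθ|·[1 + r cosθ/√(L² − r² sin²θ)].
With r = 0.0115 m, L = 0.0396 m, θ = 114.8°: the bracketed kinematic factor |dx/dθ| = 0.0091212 m.
ω = v/|dx/dθ| = 1.96/0.0091212 = 214.88 rad/s.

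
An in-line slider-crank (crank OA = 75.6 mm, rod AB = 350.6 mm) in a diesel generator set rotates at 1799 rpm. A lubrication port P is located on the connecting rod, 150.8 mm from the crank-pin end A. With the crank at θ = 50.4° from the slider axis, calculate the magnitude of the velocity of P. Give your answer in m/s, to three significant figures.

12.7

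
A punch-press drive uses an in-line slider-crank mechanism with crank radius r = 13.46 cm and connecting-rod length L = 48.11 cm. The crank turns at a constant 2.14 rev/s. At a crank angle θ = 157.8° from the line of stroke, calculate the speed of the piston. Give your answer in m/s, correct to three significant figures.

0.506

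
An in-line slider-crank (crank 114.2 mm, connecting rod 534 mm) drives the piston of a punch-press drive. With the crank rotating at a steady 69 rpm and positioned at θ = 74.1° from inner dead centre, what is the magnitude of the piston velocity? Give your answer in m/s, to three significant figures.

ω = 2π·69/60 = 7.226 rad/s
For an in-line slider-crank, x = r cosθ + √(L² − r² sin²θ), so v = −rω sinθ·[1 + r cosθ/√(L² − r² sin²θ)].
With r = 0.1142 m, L = 0.534 m, θ = 74.1°: √(L² − r² sin²θ) = 0.52258 m.
v = −0.1142·7.226·0.96174·[1 + 0.1142·0.27396/0.52258] = -0.84111 m/s.
|v| = 0.84111 m/s.

0.841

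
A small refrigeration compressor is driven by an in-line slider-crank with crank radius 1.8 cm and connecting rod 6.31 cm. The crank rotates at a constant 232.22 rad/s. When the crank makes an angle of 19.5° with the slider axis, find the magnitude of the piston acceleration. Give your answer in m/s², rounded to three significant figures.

1130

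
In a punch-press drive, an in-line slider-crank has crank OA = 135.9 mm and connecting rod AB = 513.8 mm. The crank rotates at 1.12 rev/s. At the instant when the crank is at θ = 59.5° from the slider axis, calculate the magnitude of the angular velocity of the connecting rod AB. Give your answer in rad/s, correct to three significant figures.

ω = 7.037 rad/s (converted from 1.12 rev/s).
The rod makes angle φ with the slider axis where L sinφ = r sinθ; differentiating, L cosφ·φ̇ = r ω cosθ.
L cosφ = √(L² − r² sin²θ) = 0.50028 m.
|ω_rod| = r ω |cosθ| / √(L² − r² sin²θ) = 0.1359·7.037·0.50754/0.50028 = 0.97023 rad/s.

0.970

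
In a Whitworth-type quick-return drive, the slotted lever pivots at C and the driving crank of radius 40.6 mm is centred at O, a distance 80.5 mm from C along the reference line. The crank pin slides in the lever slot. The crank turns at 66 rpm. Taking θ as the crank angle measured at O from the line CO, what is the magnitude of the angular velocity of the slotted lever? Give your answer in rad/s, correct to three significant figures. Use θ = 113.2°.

ω = 6.912 rad/s (from 66 rpm).
Crank pin A relative to C: A = (d + r cosθ, r sinθ); lever angle φ = atan2(r sinθ, d + r cosθ).
Differentiating tanφ: φ̇ = rω(d cosθ + r)/(d² + r² + 2dr cosθ).
d² + r² + 2dr cosθ = |CA|² = 0.00555357 m²;  d cosθ + r = +0.0088877 m.
|ω_lever| = |0.0406·6.912·+0.0088877| / 0.00555357 = 0.44907 rad/s.

0.449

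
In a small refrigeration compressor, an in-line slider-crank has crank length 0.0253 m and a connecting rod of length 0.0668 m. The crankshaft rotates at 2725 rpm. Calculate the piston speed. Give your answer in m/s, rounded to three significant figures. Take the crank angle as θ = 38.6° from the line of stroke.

5.88

ω = 2π·2725/60 = 285.4 rad/s
For an in-line slider-crank, x = r cosθ + √(L² − r² sin²θ), so v = −rω sinθ·[1 + r cosθ/√(L² − r² sin²θ)].
With r = 0.0253 m, L = 0.0668 m, θ = 38.6°: √(L² − r² sin²θ) = 0.064908 m.
v = −0.0253·285.4·0.62388·[1 + 0.0253·0.78152/0.064908] = -5.8763 m/s.
|v| = 5.8763 m/s.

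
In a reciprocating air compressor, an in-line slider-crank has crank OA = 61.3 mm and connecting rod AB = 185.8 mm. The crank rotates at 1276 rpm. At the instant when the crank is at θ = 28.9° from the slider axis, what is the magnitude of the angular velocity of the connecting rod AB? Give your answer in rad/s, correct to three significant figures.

39.1

ω = 133.6 rad/s (converted from 1276 rpm).
The rod makes angle φ with the slider axis where L sinφ = r sinθ; differentiating, L cosφ·φ̇ = r ω cosθ.
L cosφ = √(L² − r² sin²θ) = 0.18342 m.
|ω_rod| = r ω |cosθ| / √(L² − r² sin²θ) = 0.0613·133.6·0.87546/0.18342 = 39.095 rad/s.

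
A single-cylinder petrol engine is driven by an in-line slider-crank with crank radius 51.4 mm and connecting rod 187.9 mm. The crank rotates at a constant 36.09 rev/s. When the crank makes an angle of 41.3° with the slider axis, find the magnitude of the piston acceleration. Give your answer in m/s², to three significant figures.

2090

ω = 2π·36.1 = 226.8 rad/s
x(θ) = r cosθ + √(L² − r² sin²θ); with ω constant, a = ω²·d²x/dθ².
d²x/dθ² = −r cosθ − r²(cos2θ)/√u − r⁴ sin²2θ/(4u^{3/2}),  u = L² − r² sin²θ = 0.0341556 m².
Substituting r = 0.0514 m, L = 0.1879 m, θ = 41.3°: d²x/dθ² = -0.040728 m.
a = ω²·d²x/dθ² = (226.8)²·(-0.040728) = -2094.2 m/s²;  |a| = 2094.2 m/s².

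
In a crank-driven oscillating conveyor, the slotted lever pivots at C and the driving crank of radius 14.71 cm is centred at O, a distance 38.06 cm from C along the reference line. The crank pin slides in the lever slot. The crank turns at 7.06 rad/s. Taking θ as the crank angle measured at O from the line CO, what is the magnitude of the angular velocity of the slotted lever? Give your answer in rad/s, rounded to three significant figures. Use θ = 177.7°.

4.43

ω = 7.06 rad/s
Crank pin A relative to C: A = (d + r cosθ, r sinθ); lever angle φ = atan2(r sinθ, d + r cosθ).
Differentiating tanφ: φ̇ = rω(d cosθ + r)/(d² + r² + 2dr cosθ).
d² + r² + 2dr cosθ = |CA|² = 0.0546125 m²;  d cosθ + r = -0.23319 m.
|ω_lever| = |0.1471·7.06·-0.23319| / 0.0546125 = 4.4345 rad/s.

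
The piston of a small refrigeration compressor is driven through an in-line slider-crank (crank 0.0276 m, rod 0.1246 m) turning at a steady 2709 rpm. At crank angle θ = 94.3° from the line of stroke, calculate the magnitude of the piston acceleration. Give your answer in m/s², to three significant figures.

665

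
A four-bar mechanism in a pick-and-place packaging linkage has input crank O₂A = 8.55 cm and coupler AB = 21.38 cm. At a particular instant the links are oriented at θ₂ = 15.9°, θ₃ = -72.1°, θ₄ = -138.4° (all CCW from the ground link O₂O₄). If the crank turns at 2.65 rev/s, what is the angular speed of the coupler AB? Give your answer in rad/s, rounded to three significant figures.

ω₂ = 16.65 rad/s (from 2.65 rev/s).
Differentiating the loop-closure r₂e^{iθ₂}+r₃e^{iθ₃}=r₁+r₄e^{iθ₄} gives r₂ω₂e^{iθ₂}+r₃ω₃e^{iθ₃}=r₄ω₄e^{iθ₄}.
Eliminating the other unknown: ω₃ = r₂ω₂ sin(θ₄−θ₂) / [r₃ sin(θ₃−θ₄)].
Numerator sine = -0.43366; denominator sine = +0.91566.
Result = 0.0855·16.65·(-0.43366) / (0.2138·(+0.91566)) = -3.1535 rad/s; magnitude 3.1535 rad/s.

3.15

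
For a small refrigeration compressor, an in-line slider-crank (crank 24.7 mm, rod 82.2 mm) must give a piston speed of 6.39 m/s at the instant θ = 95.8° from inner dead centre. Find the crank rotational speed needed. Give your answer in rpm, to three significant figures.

2560

For an in-line slider-crank, |v_piston| = rω|sinθ|·[1 + r cosθ/√(L² − r² sin²θ)].
With r = 0.0247 m, L = 0.0822 m, θ = 95.8°: the bracketed kinematic factor |dx/dθ| = 0.023792 m.
ω = v/|dx/dθ| = 6.39/0.023792 = 268.58 rad/s.
N = 60ω/(2π) = 2564.8 rpm.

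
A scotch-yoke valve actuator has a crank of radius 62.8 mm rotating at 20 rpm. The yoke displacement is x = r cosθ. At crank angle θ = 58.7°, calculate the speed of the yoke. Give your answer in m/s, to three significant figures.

ω = 2.094 rad/s (from 20 rpm).
x = r cosθ ⇒ ẋ = −rω sinθ.
|v| = rω|sinθ| = 0.0628·2.094·|sin 58.7°| = 0.11239 m/s.

0.112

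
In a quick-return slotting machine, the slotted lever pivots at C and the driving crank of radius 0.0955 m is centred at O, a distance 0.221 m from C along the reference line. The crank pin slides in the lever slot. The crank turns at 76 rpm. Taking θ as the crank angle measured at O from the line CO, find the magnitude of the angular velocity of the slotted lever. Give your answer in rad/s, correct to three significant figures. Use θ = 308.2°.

ω = 7.959 rad/s (from 76 rpm).
Crank pin A relative to C: A = (d + r cosθ, r sinθ); lever angle φ = atan2(r sinθ, d + r cosθ).
Differentiating tanφ: φ̇ = rω(d cosθ + r)/(d² + r² + 2dr cosθ).
d² + r² + 2dr cosθ = |CA|² = 0.0840649 m²;  d cosθ + r = +0.23217 m.
|ω_lever| = |0.0955·7.959·+0.23217| / 0.0840649 = 2.0991 rad/s.

2.10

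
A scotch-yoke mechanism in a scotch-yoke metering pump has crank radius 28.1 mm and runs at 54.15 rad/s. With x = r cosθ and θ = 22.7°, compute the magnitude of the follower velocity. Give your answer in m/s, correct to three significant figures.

ω = 54.15 rad/s
x = r cosθ ⇒ ẋ = −rω sinθ.
|v| = rω|sinθ| = 0.0281·54.15·|sin 22.7°| = 0.5872 m/s.

0.587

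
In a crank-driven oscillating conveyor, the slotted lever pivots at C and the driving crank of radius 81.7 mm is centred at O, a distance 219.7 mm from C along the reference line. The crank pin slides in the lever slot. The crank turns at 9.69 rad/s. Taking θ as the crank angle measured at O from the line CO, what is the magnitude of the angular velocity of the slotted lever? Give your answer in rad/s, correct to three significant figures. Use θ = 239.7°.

ω = 9.69 rad/s
Crank pin A relative to C: A = (d + r cosθ, r sinθ); lever angle φ = atan2(r sinθ, d + r cosθ).
Differentiating tanφ: φ̇ = rω(d cosθ + r)/(d² + r² + 2dr cosθ).
d² + r² + 2dr cosθ = |CA|² = 0.036831 m²;  d cosθ + r = -0.029145 m.
|ω_lever| = |0.0817·9.69·-0.029145| / 0.036831 = 0.62646 rad/s.

0.626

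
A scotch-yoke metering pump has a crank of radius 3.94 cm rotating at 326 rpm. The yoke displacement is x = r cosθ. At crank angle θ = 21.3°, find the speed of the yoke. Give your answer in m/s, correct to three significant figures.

ω = 34.14 rad/s (from 326 rpm).
x = r cosθ ⇒ ẋ = −rω sinθ.
|v| = rω|sinθ| = 0.0394·34.14·|sin 21.3°| = 0.4886 m/s.

0.489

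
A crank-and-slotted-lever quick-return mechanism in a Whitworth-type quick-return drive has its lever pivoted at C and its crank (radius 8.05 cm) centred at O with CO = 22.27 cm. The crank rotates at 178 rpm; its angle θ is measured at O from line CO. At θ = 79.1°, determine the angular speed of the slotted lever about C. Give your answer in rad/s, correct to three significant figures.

2.93

ω = 18.64 rad/s (from 178 rpm).
Crank pin A relative to C: A = (d + r cosθ, r sinθ); lever angle φ = atan2(r sinθ, d + r cosθ).
Differentiating tanφ: φ̇ = rω(d cosθ + r)/(d² + r² + 2dr cosθ).
d² + r² + 2dr cosθ = |CA|² = 0.0628555 m²;  d cosθ + r = +0.12261 m.
|ω_lever| = |0.0805·18.64·+0.12261| / 0.0628555 = 2.9271 rad/s.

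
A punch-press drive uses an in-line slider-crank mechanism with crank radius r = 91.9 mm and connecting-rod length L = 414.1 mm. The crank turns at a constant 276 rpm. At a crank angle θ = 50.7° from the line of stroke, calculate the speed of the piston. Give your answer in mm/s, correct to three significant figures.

2350

ω = 2π·276/60 = 28.9 rad/s
For an in-line slider-crank, x = r cosθ + √(L² − r² sin²θ), so v = −rω sinθ·[1 + r cosθ/√(L² − r² sin²θ)].
With r = 0.0919 m, L = 0.4141 m, θ = 50.7°: √(L² − r² sin²θ) = 0.40795 m.
v = −0.0919·28.9·0.77384·[1 + 0.0919·0.63338/0.40795] = -2.3487 m/s.
|v| = 2.3487 m/s = 2348.7 mm/s.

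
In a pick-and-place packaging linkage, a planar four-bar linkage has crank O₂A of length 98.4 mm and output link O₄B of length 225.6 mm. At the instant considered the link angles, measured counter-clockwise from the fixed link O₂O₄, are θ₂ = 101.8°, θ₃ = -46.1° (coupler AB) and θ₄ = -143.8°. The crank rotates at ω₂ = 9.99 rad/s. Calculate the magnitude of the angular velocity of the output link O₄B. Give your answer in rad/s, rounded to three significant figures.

2.34

ω₂ = 9.99 rad/s
Differentiating the loop-closure r₂e^{iθ₂}+r₃e^{iθ₃}=r₁+r₄e^{iθ₄} gives r₂ω₂e^{iθ₂}+r₃ω₃e^{iθ₃}=r₄ω₄e^{iθ₄}.
Eliminating the other unknown: ω₄ = r₂ω₂ sin(θ₂−θ₃) / [r₄ sin(θ₄−θ₃)].
Numerator sine = +0.53140; denominator sine = -0.99098.
Result = 0.0984·9.99·(+0.53140) / (0.2256·(-0.99098)) = -2.3366 rad/s; magnitude 2.3366 rad/s.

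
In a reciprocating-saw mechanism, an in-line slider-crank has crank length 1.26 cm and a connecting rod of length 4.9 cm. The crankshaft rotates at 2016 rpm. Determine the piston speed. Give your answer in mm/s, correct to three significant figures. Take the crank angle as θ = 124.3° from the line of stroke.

ω = 2π·2016/60 = 211.1 rad/s
For an in-line slider-crank, x = r cosθ + √(L² − r² sin²θ), so v = −rω sinθ·[1 + r cosθ/√(L² − r² sin²θ)].
With r = 0.0126 m, L = 0.049 m, θ = 124.3°: √(L² − r² sin²θ) = 0.047882 m.
v = −0.0126·211.1·0.82610·[1 + 0.0126·-0.56353/0.047882] = -1.8716 m/s.
|v| = 1.8716 m/s = 1871.6 mm/s.

1870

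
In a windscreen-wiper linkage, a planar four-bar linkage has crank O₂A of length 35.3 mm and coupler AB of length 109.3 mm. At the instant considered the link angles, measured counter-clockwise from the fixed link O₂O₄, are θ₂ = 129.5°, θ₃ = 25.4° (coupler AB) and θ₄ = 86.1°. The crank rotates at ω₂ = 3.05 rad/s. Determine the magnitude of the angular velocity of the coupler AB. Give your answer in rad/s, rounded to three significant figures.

0.776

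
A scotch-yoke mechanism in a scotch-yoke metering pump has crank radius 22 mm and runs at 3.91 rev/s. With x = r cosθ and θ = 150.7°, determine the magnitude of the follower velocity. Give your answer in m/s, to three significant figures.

ω = 24.57 rad/s (from 3.91 rev/s).
x = r cosθ ⇒ ẋ = −rω sinθ.
|v| = rω|sinθ| = 0.022·24.57·|sin 150.7°| = 0.2645 m/s.

0.265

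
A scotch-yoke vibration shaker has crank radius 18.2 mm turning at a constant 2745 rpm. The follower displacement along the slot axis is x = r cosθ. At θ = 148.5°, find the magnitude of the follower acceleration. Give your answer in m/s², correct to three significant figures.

ω = 287.5 rad/s (from 2745 rpm).
x = r cosθ ⇒ ẍ = −rω² cosθ (ω constant).
|a| = rω²|cosθ| = 0.0182·(287.5)²·|cos 148.5°| = 1282.3 m/s².

1280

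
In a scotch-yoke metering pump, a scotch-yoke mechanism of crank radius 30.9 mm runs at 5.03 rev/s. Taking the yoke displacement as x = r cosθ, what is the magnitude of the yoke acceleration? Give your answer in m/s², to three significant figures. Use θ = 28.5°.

ω = 31.6 rad/s (from 5.03 rev/s).
x = r cosθ ⇒ ẍ = −rω² cosθ (ω constant).
|a| = rω²|cosθ| = 0.0309·(31.6)²·|cos 28.5°| = 27.124 m/s².

27.1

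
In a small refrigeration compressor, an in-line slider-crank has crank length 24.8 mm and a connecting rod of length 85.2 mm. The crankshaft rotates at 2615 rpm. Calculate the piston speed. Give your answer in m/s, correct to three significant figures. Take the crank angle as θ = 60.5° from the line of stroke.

6.79

ω = 2π·2615/60 = 273.8 rad/s
For an in-line slider-crank, x = r cosθ + √(L² − r² sin²θ), so v = −rω sinθ·[1 + r cosθ/√(L² − r² sin²θ)].
With r = 0.0248 m, L = 0.0852 m, θ = 60.5°: √(L² − r² sin²θ) = 0.08242 m.
v = −0.0248·273.8·0.87036·[1 + 0.0248·0.49242/0.08242] = -6.7866 m/s.
|v| = 6.7866 m/s.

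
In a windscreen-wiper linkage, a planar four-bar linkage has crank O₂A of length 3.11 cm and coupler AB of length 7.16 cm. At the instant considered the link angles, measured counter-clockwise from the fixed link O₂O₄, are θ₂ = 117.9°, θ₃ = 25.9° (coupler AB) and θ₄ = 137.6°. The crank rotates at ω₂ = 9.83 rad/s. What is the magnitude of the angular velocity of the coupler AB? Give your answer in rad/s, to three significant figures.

1.55

ω₂ = 9.83 rad/s
Differentiating the loop-closure r₂e^{iθ₂}+r₃e^{iθ₃}=r₁+r₄e^{iθ₄} gives r₂ω₂e^{iθ₂}+r₃ω₃e^{iθ₃}=r₄ω₄e^{iθ₄}.
Eliminating the other unknown: ω₃ = r₂ω₂ sin(θ₄−θ₂) / [r₃ sin(θ₃−θ₄)].
Numerator sine = +0.33710; denominator sine = -0.92913.
Result = 0.0311·9.83·(+0.33710) / (0.0716·(-0.92913)) = -1.5491 rad/s; magnitude 1.5491 rad/s.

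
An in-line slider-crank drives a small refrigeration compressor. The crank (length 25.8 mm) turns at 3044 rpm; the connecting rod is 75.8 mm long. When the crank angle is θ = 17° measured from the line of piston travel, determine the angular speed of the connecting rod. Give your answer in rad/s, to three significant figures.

ω = 318.8 rad/s (converted from 3044 rpm).
The rod makes angle φ with the slider axis where L sinφ = r sinθ; differentiating, L cosφ·φ̇ = r ω cosθ.
L cosφ = √(L² − r² sin²θ) = 0.075424 m.
|ω_rod| = r ω |cosθ| / √(L² − r² sin²θ) = 0.0258·318.8·0.95630/0.075424 = 104.28 rad/s.

104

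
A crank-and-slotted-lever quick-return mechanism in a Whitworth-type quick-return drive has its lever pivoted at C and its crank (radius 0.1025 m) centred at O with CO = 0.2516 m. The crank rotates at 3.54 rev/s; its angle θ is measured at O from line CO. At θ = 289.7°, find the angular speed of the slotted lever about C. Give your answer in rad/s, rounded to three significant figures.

ω = 22.24 rad/s (from 3.54 rev/s).
Crank pin A relative to C: A = (d + r cosθ, r sinθ); lever angle φ = atan2(r sinθ, d + r cosθ).
Differentiating tanφ: φ̇ = rω(d cosθ + r)/(d² + r² + 2dr cosθ).
d² + r² + 2dr cosθ = |CA|² = 0.0911955 m²;  d cosθ + r = +0.18731 m.
|ω_lever| = |0.1025·22.24·+0.18731| / 0.0911955 = 4.6828 rad/s.

4.68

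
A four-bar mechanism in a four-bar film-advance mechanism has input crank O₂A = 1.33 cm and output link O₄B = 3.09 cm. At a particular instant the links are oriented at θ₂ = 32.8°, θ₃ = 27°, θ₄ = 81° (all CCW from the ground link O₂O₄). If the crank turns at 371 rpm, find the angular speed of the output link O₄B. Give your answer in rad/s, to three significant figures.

ω₂ = 38.85 rad/s (from 371 rpm).
Differentiating the loop-closure r₂e^{iθ₂}+r₃e^{iθ₃}=r₁+r₄e^{iθ₄} gives r₂ω₂e^{iθ₂}+r₃ω₃e^{iθ₃}=r₄ω₄e^{iθ₄}.
Eliminating the other unknown: ω₄ = r₂ω₂ sin(θ₂−θ₃) / [r₄ sin(θ₄−θ₃)].
Numerator sine = +0.10106; denominator sine = +0.80902.
Result = 0.0133·38.85·(+0.10106) / (0.0309·(+0.80902)) = +2.0888 rad/s; magnitude 2.0888 rad/s.

2.09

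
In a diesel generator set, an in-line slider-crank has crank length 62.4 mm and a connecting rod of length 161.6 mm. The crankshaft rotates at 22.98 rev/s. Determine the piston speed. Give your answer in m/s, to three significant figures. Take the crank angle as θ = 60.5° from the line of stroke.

ω = 2π·23 = 144.4 rad/s
For an in-line slider-crank, x = r cosθ + √(L² − r² sin²θ), so v = −rω sinθ·[1 + r cosθ/√(L² − r² sin²θ)].
With r = 0.0624 m, L = 0.1616 m, θ = 60.5°: √(L² − r² sin²θ) = 0.1522 m.
v = −0.0624·144.4·0.87036·[1 + 0.0624·0.49242/0.1522] = -9.4249 m/s.
|v| = 9.4249 m/s.

9.42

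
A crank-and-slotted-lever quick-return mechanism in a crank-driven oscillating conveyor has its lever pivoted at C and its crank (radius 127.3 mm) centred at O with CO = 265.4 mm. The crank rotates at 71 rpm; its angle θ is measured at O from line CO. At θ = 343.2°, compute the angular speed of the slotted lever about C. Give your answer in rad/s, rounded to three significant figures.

2.39

ω = 7.435 rad/s (from 71 rpm).
Crank pin A relative to C: A = (d + r cosθ, r sinθ); lever angle φ = atan2(r sinθ, d + r cosθ).
Differentiating tanφ: φ̇ = rω(d cosθ + r)/(d² + r² + 2dr cosθ).
d² + r² + 2dr cosθ = |CA|² = 0.151329 m²;  d cosθ + r = +0.38137 m.
|ω_lever| = |0.1273·7.435·+0.38137| / 0.151329 = 2.3853 rad/s.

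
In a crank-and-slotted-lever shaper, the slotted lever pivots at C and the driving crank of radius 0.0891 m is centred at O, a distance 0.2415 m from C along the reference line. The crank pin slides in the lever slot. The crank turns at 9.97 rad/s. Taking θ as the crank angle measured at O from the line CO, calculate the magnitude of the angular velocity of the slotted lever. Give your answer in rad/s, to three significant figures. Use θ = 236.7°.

0.906

ω = 9.97 rad/s
Crank pin A relative to C: A = (d + r cosθ, r sinθ); lever angle φ = atan2(r sinθ, d + r cosθ).
Differentiating tanφ: φ̇ = rω(d cosθ + r)/(d² + r² + 2dr cosθ).
d² + r² + 2dr cosθ = |CA|² = 0.0426337 m²;  d cosθ + r = -0.043489 m.
|ω_lever| = |0.0891·9.97·-0.043489| / 0.0426337 = 0.90615 rad/s.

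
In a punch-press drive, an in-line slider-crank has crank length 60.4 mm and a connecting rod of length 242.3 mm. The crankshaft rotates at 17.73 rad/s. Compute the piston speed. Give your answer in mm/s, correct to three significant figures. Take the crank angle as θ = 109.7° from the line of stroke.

921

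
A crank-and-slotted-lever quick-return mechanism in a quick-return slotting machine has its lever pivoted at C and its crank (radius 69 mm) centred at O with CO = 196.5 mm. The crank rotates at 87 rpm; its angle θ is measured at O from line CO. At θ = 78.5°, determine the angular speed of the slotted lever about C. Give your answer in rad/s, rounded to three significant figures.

1.39

ω = 9.111 rad/s (from 87 rpm).
Crank pin A relative to C: A = (d + r cosθ, r sinθ); lever angle φ = atan2(r sinθ, d + r cosθ).
Differentiating tanφ: φ̇ = rω(d cosθ + r)/(d² + r² + 2dr cosθ).
d² + r² + 2dr cosθ = |CA|² = 0.0487795 m²;  d cosθ + r = +0.10818 m.
|ω_lever| = |0.069·9.111·+0.10818| / 0.0487795 = 1.3941 rad/s.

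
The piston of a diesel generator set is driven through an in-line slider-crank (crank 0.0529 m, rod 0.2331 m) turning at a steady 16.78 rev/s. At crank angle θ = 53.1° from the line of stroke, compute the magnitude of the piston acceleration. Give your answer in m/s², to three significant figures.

317

ω = 2π·16.8 = 105.4 rad/s
x(θ) = r cosθ + √(L² − r² sin²θ); with ω constant, a = ω²·d²x/dθ².
d²x/dθ² = −r cosθ − r²(cos2θ)/√u − r⁴ sin²2θ/(4u^{3/2}),  u = L² − r² sin²θ = 0.052546 m².
Substituting r = 0.0529 m, L = 0.2331 m, θ = 53.1°: d²x/dθ² = -0.028506 m.
a = ω²·d²x/dθ² = (105.4)²·(-0.028506) = -316.87 m/s²;  |a| = 316.87 m/s².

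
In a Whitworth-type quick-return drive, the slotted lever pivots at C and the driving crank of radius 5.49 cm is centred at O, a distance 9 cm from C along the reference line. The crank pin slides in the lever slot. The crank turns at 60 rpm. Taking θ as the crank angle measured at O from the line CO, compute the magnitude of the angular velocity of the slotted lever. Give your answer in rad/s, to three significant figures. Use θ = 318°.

ω = 6.283 rad/s (from 60 rpm).
Crank pin A relative to C: A = (d + r cosθ, r sinθ); lever angle φ = atan2(r sinθ, d + r cosθ).
Differentiating tanφ: φ̇ = rω(d cosθ + r)/(d² + r² + 2dr cosθ).
d² + r² + 2dr cosθ = |CA|² = 0.0184578 m²;  d cosθ + r = +0.12178 m.
|ω_lever| = |0.0549·6.283·+0.12178| / 0.0184578 = 2.2759 rad/s.

2.28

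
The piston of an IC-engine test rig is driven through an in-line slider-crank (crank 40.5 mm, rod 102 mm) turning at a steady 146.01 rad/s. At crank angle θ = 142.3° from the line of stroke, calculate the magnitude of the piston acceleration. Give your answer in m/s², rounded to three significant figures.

580

ω = 146 rad/s
x(θ) = r cosθ + √(L² − r² sin²θ); with ω constant, a = ω²·d²x/dθ².
d²x/dθ² = −r cosθ − r²(cos2θ)/√u − r⁴ sin²2θ/(4u^{3/2}),  u = L² − r² sin²θ = 0.0097906 m².
Substituting r = 0.0405 m, L = 0.102 m, θ = 142.3°: d²x/dθ² = +0.027216 m.
a = ω²·d²x/dθ² = (146)²·(+0.027216) = +580.21 m/s²;  |a| = 580.21 m/s².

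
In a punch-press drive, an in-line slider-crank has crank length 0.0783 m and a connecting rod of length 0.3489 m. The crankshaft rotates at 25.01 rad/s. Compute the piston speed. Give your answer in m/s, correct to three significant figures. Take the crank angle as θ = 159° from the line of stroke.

0.554

ω = 25.01 rad/s
For an in-line slider-crank, x = r cosθ + √(L² − r² sin²θ), so v = −rω sinθ·[1 + r cosθ/√(L² − r² sin²θ)].
With r = 0.0783 m, L = 0.3489 m, θ = 159°: √(L² − r² sin²θ) = 0.34777 m.
v = −0.0783·25.01·0.35837·[1 + 0.0783·-0.93358/0.34777] = -0.55427 m/s.
|v| = 0.55427 m/s.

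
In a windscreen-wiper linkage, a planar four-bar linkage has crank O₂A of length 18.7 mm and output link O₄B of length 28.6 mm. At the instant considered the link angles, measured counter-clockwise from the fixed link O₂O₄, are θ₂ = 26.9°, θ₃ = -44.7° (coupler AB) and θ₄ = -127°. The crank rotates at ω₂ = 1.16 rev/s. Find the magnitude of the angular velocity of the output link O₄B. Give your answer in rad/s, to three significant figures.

ω₂ = 7.288 rad/s (from 1.16 rev/s).
Differentiating the loop-closure r₂e^{iθ₂}+r₃e^{iθ₃}=r₁+r₄e^{iθ₄} gives r₂ω₂e^{iθ₂}+r₃ω₃e^{iθ₃}=r₄ω₄e^{iθ₄}.
Eliminating the other unknown: ω₄ = r₂ω₂ sin(θ₂−θ₃) / [r₄ sin(θ₄−θ₃)].
Numerator sine = +0.94888; denominator sine = -0.99098.
Result = 0.0187·7.288·(+0.94888) / (0.0286·(-0.99098)) = -4.5631 rad/s; magnitude 4.5631 rad/s.

4.56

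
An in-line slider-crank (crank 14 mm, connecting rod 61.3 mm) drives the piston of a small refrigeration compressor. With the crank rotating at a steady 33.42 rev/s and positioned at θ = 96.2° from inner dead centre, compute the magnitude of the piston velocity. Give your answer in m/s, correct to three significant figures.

ω = 2π·33.4 = 210 rad/s
For an in-line slider-crank, x = r cosθ + √(L² − r² sin²θ), so v = −rω sinθ·[1 + r cosθ/√(L² − r² sin²θ)].
With r = 0.014 m, L = 0.0613 m, θ = 96.2°: √(L² − r² sin²θ) = 0.059699 m.
v = −0.014·210·0.99415·[1 + 0.014·-0.10800/0.059699] = -2.8486 m/s.
|v| = 2.8486 m/s.

2.85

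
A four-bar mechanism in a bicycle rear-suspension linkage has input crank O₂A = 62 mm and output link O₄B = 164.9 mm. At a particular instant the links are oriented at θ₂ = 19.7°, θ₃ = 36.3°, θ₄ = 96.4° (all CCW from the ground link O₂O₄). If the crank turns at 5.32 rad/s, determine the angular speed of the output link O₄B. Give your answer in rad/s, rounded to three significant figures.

0.659

ω₂ = 5.32 rad/s
Differentiating the loop-closure r₂e^{iθ₂}+r₃e^{iθ₃}=r₁+r₄e^{iθ₄} gives r₂ω₂e^{iθ₂}+r₃ω₃e^{iθ₃}=r₄ω₄e^{iθ₄}.
Eliminating the other unknown: ω₄ = r₂ω₂ sin(θ₂−θ₃) / [r₄ sin(θ₄−θ₃)].
Numerator sine = -0.28569; denominator sine = +0.86690.
Result = 0.062·5.32·(-0.28569) / (0.1649·(+0.86690)) = -0.65919 rad/s; magnitude 0.65919 rad/s.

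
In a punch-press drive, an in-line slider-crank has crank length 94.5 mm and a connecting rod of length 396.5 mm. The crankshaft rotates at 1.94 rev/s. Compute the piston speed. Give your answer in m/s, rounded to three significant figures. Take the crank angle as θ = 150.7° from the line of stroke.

0.446

ω = 2π·1.94 = 12.19 rad/s
For an in-line slider-crank, x = r cosθ + √(L² − r² sin²θ), so v = −rω sinθ·[1 + r cosθ/√(L² − r² sin²θ)].
With r = 0.0945 m, L = 0.3965 m, θ = 150.7°: √(L² − r² sin²θ) = 0.39379 m.
v = −0.0945·12.19·0.48938·[1 + 0.0945·-0.87207/0.39379] = -0.44575 m/s.
|v| = 0.44575 m/s.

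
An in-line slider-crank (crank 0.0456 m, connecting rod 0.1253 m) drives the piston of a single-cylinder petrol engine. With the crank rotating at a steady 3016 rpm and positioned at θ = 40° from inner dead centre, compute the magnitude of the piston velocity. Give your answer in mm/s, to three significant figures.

ω = 2π·3016/60 = 315.8 rad/s
For an in-line slider-crank, x = r cosθ + √(L² − r² sin²θ), so v = −rω sinθ·[1 + r cosθ/√(L² − r² sin²θ)].
With r = 0.0456 m, L = 0.1253 m, θ = 40°: √(L² − r² sin²θ) = 0.12182 m.
v = −0.0456·315.8·0.64279·[1 + 0.0456·0.76604/0.12182] = -11.912 m/s.
|v| = 11.912 m/s = 11912 mm/s.

11900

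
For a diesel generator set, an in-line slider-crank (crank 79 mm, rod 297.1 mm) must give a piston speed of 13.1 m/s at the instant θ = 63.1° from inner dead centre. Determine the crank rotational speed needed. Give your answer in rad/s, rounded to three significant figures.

For an in-line slider-crank, |v_piston| = rω|sinθ|·[1 + r cosθ/√(L² − r² sin²θ)].
With r = 0.079 m, L = 0.2971 m, θ = 63.1°: the bracketed kinematic factor |dx/dθ| = 0.079177 m.
ω = v/|dx/dθ| = 13.1/0.079177 = 165.45 rad/s.

165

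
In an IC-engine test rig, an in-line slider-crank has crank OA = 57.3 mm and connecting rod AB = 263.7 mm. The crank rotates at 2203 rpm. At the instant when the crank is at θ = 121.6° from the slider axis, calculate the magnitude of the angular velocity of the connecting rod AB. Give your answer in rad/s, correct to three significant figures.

26.7

ω = 230.7 rad/s (converted from 2203 rpm).
The rod makes angle φ with the slider axis where L sinφ = r sinθ; differentiating, L cosφ·φ̇ = r ω cosθ.
L cosφ = √(L² − r² sin²θ) = 0.25914 m.
|ω_rod| = r ω |cosθ| / √(L² − r² sin²θ) = 0.0573·230.7·0.52399/0.25914 = 26.729 rad/s.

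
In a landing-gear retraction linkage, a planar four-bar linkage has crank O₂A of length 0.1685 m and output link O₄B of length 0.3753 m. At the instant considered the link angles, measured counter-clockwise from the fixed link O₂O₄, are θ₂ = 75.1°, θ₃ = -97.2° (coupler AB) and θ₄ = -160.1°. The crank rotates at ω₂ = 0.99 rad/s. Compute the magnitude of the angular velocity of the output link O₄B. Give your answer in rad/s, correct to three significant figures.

ω₂ = 0.99 rad/s
Differentiating the loop-closure r₂e^{iθ₂}+r₃e^{iθ₃}=r₁+r₄e^{iθ₄} gives r₂ω₂e^{iθ₂}+r₃ω₃e^{iθ₃}=r₄ω₄e^{iθ₄}.
Eliminating the other unknown: ω₄ = r₂ω₂ sin(θ₂−θ₃) / [r₄ sin(θ₄−θ₃)].
Numerator sine = +0.13399; denominator sine = -0.89021.
Result = 0.1685·0.99·(+0.13399) / (0.3753·(-0.89021)) = -0.066899 rad/s; magnitude 0.066899 rad/s.

0.0669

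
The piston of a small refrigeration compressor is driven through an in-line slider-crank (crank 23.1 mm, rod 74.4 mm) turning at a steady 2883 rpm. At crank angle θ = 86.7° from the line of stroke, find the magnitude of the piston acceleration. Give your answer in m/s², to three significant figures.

562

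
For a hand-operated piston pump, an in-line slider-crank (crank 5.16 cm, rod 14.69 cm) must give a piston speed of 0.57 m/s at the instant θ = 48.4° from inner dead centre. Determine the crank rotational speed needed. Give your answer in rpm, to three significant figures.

For an in-line slider-crank, |v_piston| = rω|sinθ|·[1 + r cosθ/√(L² − r² sin²θ)].
With r = 0.0516 m, L = 0.1469 m, θ = 48.4°: the bracketed kinematic factor |dx/dθ| = 0.047913 m.
ω = v/|dx/dθ| = 0.57/0.047913 = 11.897 rad/s.
N = 60ω/(2π) = 113.6 rpm.

114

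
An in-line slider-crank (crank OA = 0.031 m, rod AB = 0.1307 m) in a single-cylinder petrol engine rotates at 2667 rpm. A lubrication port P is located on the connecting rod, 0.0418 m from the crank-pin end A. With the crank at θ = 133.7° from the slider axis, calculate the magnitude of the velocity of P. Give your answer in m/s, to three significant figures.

ω = 279.3 rad/s.  Crank-pin speed |V_A| = rω = 8.6579 m/s, perpendicular to OA.
Rod angle: sinφ = −(r/L) sinθ ⇒ φ = -9.874°; ω_rod = −rω cosθ/√(L²−r²sin²θ) = +46.454 rad/s.
V_P = V_A + ω_rod × AP, with AP = 0.0418 m along the rod.
Components: V_Px = −rω sinθ − a·ω_rod·sinφ = -5.9264 m/s;  V_Py = rω cosθ + a·ω_rod·cosφ = -4.0686 m/s.
|V_P| = √(V_Px² + V_Py²) = 7.1886 m/s.

7.19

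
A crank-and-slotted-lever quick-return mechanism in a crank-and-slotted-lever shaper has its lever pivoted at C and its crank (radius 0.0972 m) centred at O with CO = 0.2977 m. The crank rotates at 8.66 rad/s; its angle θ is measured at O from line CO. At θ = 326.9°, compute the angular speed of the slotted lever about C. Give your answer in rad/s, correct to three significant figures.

ω = 8.66 rad/s
Crank pin A relative to C: A = (d + r cosθ, r sinθ); lever angle φ = atan2(r sinθ, d + r cosθ).
Differentiating tanφ: φ̇ = rω(d cosθ + r)/(d² + r² + 2dr cosθ).
d² + r² + 2dr cosθ = |CA|² = 0.146554 m²;  d cosθ + r = +0.34659 m.
|ω_lever| = |0.0972·8.66·+0.34659| / 0.146554 = 1.9907 rad/s.

1.99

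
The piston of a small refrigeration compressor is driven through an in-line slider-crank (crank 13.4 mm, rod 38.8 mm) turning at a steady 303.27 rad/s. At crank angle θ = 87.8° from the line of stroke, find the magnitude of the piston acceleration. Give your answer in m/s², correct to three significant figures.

405

ω = 303.3 rad/s
x(θ) = r cosθ + √(L² − r² sin²θ); with ω constant, a = ω²·d²x/dθ².
d²x/dθ² = −r cosθ − r²(cos2θ)/√u − r⁴ sin²2θ/(4u^{3/2}),  u = L² − r² sin²θ = 0.00132614 m².
Substituting r = 0.0134 m, L = 0.0388 m, θ = 87.8°: d²x/dθ² = +0.0044009 m.
a = ω²·d²x/dθ² = (303.3)²·(+0.0044009) = +404.76 m/s²;  |a| = 404.76 m/s².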